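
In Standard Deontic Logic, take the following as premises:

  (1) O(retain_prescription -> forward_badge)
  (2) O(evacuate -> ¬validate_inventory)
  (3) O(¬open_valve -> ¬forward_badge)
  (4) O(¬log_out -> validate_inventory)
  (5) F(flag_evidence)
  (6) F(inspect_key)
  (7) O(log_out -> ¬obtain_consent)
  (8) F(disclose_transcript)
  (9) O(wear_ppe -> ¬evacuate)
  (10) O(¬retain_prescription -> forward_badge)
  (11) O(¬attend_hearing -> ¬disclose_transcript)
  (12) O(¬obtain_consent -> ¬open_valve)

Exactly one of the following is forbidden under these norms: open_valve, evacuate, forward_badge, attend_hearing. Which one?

Premises 10 and 1 cover both cases: O(¬retain_prescription -> forward_badge) and O(retain_prescription -> forward_badge). Since ¬retain_prescription ∨ retain_prescription is a tautology, O(forward_badge) follows.
Premise 3 is O(¬open_valve -> ¬forward_badge); contrapositively O(forward_badge -> open_valve). Since O(forward_badge) holds, K gives O(open_valve).
The contrapositive of premise 12 (O(¬obtain_consent -> ¬open_valve)) is O(open_valve -> obtain_consent), and O(open_valve) is already established, so O(obtain_consent).
Premise 7 is O(log_out -> ¬obtain_consent); contrapositively O(obtain_consent -> ¬log_out). Since O(obtain_consent) holds, K gives O(¬log_out).
Applying K to premise 4 (O(¬log_out -> validate_inventory)) and O(¬log_out) yields O(validate_inventory).
Premise 2, O(evacuate -> ¬validate_inventory), contraposes to O(validate_inventory -> ¬evacuate); with O(validate_inventory) we get O(¬evacuate).
So O(¬evacuate) holds, i.e. evacuate is forbidden. None of the other listed options is forbidden under the premises.

evacuate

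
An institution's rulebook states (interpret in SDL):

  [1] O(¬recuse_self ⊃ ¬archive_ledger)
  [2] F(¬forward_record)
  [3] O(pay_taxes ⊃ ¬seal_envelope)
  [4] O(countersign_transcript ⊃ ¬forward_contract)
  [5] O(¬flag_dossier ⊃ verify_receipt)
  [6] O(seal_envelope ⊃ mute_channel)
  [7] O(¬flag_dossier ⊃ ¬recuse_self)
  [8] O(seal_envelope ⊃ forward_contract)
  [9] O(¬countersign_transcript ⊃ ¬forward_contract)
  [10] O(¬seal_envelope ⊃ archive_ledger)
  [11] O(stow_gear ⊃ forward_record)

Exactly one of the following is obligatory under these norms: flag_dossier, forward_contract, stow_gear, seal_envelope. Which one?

By case analysis on ¬countersign_transcript: premise 9 gives O(¬countersign_transcript ⊃ ¬forward_contract) and premise 4 gives O(countersign_transcript ⊃ ¬forward_contract), so O(¬forward_contract) either way.
Premise 8 is O(seal_envelope ⊃ forward_contract); contrapositively O(¬forward_contract ⊃ ¬seal_envelope). Since O(¬forward_contract) holds, K gives O(¬seal_envelope).
From O(¬seal_envelope) and premise 10, O(¬seal_envelope ⊃ archive_ledger), we obtain O(archive_ledger).
Premise 1, O(¬recuse_self ⊃ ¬archive_ledger), contraposes to O(archive_ledger ⊃ recuse_self); with O(archive_ledger) we get O(recuse_self).
Premise 7, O(¬flag_dossier ⊃ ¬recuse_self), contraposes to O(recuse_self ⊃ flag_dossier); with O(recuse_self) we get O(flag_dossier).
So O(flag_dossier) holds — flag_dossier is obligatory. None of the other listed options is made obligatory by any chain of premises.

flag_dossier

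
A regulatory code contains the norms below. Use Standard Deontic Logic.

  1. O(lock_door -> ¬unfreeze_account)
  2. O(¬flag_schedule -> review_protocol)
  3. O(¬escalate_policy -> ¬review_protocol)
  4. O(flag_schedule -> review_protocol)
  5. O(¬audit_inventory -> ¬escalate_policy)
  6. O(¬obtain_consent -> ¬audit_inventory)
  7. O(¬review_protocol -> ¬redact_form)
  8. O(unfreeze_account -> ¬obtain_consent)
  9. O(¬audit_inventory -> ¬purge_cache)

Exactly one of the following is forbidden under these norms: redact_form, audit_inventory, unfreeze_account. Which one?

By case analysis on flag_schedule: premise 4 gives O(flag_schedule -> review_protocol) and premise 2 gives O(¬flag_schedule -> review_protocol), so O(review_protocol) either way.
Premise 3, O(¬escalate_policy -> ¬review_protocol), contraposes to O(review_protocol -> escalate_policy); with O(review_protocol) we get O(escalate_policy).
Premise 5, O(¬audit_inventory -> ¬escalate_policy), contraposes to O(escalate_policy -> audit_inventory); with O(escalate_policy) we get O(audit_inventory).
Premise 6, O(¬obtain_consent -> ¬audit_inventory), contraposes to O(audit_inventory -> obtain_consent); with O(audit_inventory) we get O(obtain_consent).
The contrapositive of premise 8 (O(unfreeze_account -> ¬obtain_consent)) is O(obtain_consent -> ¬unfreeze_account), and O(obtain_consent) is already established, so O(¬unfreeze_account).
So O(¬unfreeze_account) holds, i.e. unfreeze_account is forbidden. None of the other listed options is forbidden under the premises.

unfreeze_account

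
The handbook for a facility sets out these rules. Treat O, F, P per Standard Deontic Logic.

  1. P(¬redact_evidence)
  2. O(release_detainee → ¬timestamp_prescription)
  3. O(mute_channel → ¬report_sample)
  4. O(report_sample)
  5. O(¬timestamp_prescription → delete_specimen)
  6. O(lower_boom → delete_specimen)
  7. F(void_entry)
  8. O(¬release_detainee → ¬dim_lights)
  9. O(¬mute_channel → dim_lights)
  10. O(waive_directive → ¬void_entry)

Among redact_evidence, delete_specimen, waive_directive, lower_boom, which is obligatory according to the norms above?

Premise 4 states O(report_sample) outright.
The contrapositive of premise 3 (O(mute_channel → ¬report_sample)) is O(report_sample → ¬mute_channel), and O(report_sample) is already established, so O(¬mute_channel).
From O(¬mute_channel) and premise 9, O(¬mute_channel → dim_lights), we obtain O(dim_lights).
Premise 8 is O(¬release_detainee → ¬dim_lights); contrapositively O(dim_lights → release_detainee). Since O(dim_lights) holds, K gives O(release_detainee).
Applying K to premise 2 (O(release_detainee → ¬timestamp_prescription)) and O(release_detainee) yields O(¬timestamp_prescription).
Applying K to premise 5 (O(¬timestamp_prescription → delete_specimen)) and O(¬timestamp_prescription) yields O(delete_specimen).
So O(delete_specimen) holds — delete_specimen is obligatory. None of the other listed options is made obligatory by any chain of premises.

delete_specimen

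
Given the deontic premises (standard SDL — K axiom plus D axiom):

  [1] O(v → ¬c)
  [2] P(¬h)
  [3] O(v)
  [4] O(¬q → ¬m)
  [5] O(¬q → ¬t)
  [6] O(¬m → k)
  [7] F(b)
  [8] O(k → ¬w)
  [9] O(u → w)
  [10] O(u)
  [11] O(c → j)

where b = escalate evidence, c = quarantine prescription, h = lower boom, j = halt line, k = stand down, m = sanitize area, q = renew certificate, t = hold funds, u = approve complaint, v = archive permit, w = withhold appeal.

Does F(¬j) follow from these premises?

No

Premise 11 is O(c → j), but O(c) is not derivable from the premises, so it does not yield O(j).
No other premise forces O(j). An ideal world satisfying every premise can still have ¬j true, so F(¬j) is not derivable.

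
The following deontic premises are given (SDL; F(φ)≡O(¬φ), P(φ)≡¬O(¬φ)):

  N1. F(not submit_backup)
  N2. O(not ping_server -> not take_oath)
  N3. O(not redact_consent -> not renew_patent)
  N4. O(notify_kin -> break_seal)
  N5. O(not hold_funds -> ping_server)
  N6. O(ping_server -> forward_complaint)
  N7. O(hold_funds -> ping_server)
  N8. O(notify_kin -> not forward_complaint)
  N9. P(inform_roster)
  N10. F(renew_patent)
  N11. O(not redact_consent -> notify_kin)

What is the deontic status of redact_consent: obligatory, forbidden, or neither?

Obligatory

Premises 5 and 7 cover both cases: O(not hold_funds -> ping_server) and O(hold_funds -> ping_server). Since not hold_funds ∨ hold_funds is a tautology, O(ping_server) follows.
Premise 6 is O(ping_server -> forward_complaint); since O(ping_server), deontic closure gives O(forward_complaint).
Premise 8, O(notify_kin -> not forward_complaint), contraposes to O(forward_complaint -> not notify_kin); with O(forward_complaint) we get O(not notify_kin).
The contrapositive of premise 11 (O(not redact_consent -> notify_kin)) is O(not notify_kin -> redact_consent), and O(not notify_kin) is already established, so O(redact_consent).
Premises 1, 2, 3, 4, 9, 10 do not contribute to this derivation.
Hence redact_consent is obligatory.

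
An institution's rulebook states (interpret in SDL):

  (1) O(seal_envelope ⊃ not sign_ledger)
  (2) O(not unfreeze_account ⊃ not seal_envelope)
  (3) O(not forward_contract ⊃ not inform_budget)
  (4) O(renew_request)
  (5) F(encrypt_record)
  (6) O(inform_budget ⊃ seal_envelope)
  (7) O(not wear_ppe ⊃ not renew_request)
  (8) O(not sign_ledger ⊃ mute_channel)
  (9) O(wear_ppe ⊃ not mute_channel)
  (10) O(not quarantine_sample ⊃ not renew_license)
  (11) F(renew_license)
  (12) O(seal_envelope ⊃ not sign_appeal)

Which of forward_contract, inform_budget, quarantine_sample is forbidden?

Premise 4 gives O(renew_request).
Premise 7 is O(not wear_ppe ⊃ not renew_request); contrapositively O(renew_request ⊃ wear_ppe). Since O(renew_request) holds, K gives O(wear_ppe).
With premise 9, O(wear_ppe ⊃ not mute_channel), the K-axiom yields O(not mute_channel).
Premise 8, O(not sign_ledger ⊃ mute_channel), contraposes to O(not mute_channel ⊃ sign_ledger); with O(not mute_channel) we get O(sign_ledger).
The contrapositive of premise 1 (O(seal_envelope ⊃ not sign_ledger)) is O(sign_ledger ⊃ not seal_envelope), and O(sign_ledger) is already established, so O(not seal_envelope).
Premise 6 is O(inform_budget ⊃ seal_envelope); contrapositively O(not seal_envelope ⊃ not inform_budget). Since O(not seal_envelope) holds, K gives O(not inform_budget).
So O(not inform_budget) holds, i.e. inform_budget is forbidden. None of the other listed options is forbidden under the premises.

inform_budget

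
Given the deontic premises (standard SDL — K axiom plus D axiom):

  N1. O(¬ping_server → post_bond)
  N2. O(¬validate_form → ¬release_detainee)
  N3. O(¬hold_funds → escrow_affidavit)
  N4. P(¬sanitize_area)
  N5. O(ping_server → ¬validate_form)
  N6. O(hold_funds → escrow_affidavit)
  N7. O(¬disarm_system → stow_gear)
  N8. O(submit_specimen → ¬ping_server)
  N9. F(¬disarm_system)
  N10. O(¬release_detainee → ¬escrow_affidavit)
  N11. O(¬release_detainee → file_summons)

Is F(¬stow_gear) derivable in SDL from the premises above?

No

Premise 7 is O(¬disarm_system → stow_gear), but O(¬disarm_system) is not derivable from the premises, so it does not yield O(stow_gear).
No other premise forces O(stow_gear). An ideal world satisfying every premise can still have ¬stow_gear true, so F(¬stow_gear) is not derivable.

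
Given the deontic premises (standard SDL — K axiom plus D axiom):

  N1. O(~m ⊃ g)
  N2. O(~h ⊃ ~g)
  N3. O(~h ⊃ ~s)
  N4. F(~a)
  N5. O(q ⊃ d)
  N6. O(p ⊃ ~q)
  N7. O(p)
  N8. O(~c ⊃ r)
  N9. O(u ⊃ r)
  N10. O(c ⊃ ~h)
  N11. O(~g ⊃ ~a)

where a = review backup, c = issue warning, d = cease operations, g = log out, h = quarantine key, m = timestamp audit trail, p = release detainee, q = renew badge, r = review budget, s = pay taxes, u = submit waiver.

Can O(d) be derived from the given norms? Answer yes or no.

Premise 5 is O(q ⊃ d), but O(q) is not derivable from the premises, so it does not yield O(d).
No other premise forces O(d). An ideal world satisfying every premise can still have d false, so O(d) is not derivable.

No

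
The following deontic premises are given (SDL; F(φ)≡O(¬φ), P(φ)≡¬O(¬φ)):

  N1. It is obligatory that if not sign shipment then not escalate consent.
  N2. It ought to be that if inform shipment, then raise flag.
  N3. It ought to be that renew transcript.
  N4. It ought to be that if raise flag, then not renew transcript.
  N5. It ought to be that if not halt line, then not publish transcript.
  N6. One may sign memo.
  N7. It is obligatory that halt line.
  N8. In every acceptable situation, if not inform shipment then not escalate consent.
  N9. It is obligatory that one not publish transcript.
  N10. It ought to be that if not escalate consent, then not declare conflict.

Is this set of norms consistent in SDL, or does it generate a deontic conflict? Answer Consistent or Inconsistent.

Consistent

Premise 5 is O(¬halt_line → ¬publish_transcript); even if O(¬publish_transcript) held, inferring O(¬halt_line) would be affirming the consequent — invalid.
So O(¬halt_line) is not derivable, and the apparent clash with O(halt_line) does not arise.
A world satisfying every obligation exists (e.g. declare_conflict=false, escalate_consent=false, halt_line=true, inform_shipment=false, publish_transcript=false, raise_flag=false, renew_transcript=true, sign_memo=false, sign_shipment=false); no atom is both obligatory and forbidden, so the set is consistent.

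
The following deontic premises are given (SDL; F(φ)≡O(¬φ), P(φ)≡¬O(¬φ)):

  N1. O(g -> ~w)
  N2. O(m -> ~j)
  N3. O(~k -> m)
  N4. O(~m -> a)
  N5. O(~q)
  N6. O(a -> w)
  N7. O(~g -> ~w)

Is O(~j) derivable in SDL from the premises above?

Premises 1 and 7 cover both cases: O(g -> ~w) and O(~g -> ~w). Since g ∨ ~g is a tautology, O(~w) follows.
Premise 6 is O(a -> w); contrapositively O(~w -> ~a). Since O(~w) holds, K gives O(~a).
Premise 4 is O(~m -> a); contrapositively O(~a -> m). Since O(~a) holds, K gives O(m).
From O(m) and premise 2, O(m -> ~j), we obtain O(~j).
Premises 3, 5 do not contribute to this derivation.
So O(~j) follows.

Yes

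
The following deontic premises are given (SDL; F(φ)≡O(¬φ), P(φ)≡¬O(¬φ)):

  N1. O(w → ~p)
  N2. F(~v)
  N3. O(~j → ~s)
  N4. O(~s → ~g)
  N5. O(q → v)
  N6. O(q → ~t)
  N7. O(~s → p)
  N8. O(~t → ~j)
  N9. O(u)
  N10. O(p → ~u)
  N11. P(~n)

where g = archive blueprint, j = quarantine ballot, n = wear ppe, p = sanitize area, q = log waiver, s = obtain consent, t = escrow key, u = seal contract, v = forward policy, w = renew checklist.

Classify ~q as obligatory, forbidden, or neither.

From premise 9 we have O(u).
Premise 10, O(p → ~u), contraposes to O(u → ~p); with O(u) we get O(~p).
The contrapositive of premise 7 (O(~s → p)) is O(~p → s), and O(~p) is already established, so O(s).
The contrapositive of premise 3 (O(~j → ~s)) is O(s → j), and O(s) is already established, so O(j).
Premise 8, O(~t → ~j), contraposes to O(j → t); with O(j) we get O(t).
Premise 6 is O(q → ~t); contrapositively O(t → ~q). Since O(t) holds, K gives O(~q).
Premises 1, 2, 4, 5, 11 do not contribute to this derivation.
Hence ~q is obligatory.

Obligatory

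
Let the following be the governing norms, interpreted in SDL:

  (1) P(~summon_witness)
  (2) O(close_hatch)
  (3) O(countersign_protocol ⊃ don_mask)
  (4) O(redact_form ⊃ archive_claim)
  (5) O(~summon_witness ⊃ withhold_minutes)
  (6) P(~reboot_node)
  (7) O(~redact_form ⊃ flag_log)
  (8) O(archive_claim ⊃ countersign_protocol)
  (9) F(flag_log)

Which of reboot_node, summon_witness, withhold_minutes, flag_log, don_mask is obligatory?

don_mask

F(flag_log) at premise 9 means O(~flag_log).
Premise 7, O(~redact_form ⊃ flag_log), contraposes to O(~flag_log ⊃ redact_form); with O(~flag_log) we get O(redact_form).
With premise 4, O(redact_form ⊃ archive_claim), the K-axiom yields O(archive_claim).
From O(archive_claim) and premise 8, O(archive_claim ⊃ countersign_protocol), we obtain O(countersign_protocol).
With premise 3, O(countersign_protocol ⊃ don_mask), the K-axiom yields O(don_mask).
So O(don_mask) holds — don_mask is obligatory. None of the other listed options is made obligatory by any chain of premises.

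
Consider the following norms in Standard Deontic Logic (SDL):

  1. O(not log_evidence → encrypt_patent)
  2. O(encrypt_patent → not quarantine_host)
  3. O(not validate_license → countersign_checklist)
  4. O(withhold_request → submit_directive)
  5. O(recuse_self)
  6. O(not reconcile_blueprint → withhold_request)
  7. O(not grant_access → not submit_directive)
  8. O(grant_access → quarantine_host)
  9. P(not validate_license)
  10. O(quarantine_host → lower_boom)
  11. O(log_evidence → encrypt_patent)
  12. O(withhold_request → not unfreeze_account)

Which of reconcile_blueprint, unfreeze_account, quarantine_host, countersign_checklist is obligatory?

By case analysis on log_evidence: premise 11 gives O(log_evidence → encrypt_patent) and premise 1 gives O(not log_evidence → encrypt_patent), so O(encrypt_patent) either way.
With premise 2, O(encrypt_patent → not quarantine_host), the K-axiom yields O(not quarantine_host).
Premise 8, O(grant_access → quarantine_host), contraposes to O(not quarantine_host → not grant_access); with O(not quarantine_host) we get O(not grant_access).
Premise 7 is O(not grant_access → not submit_directive); since O(not grant_access), deontic closure gives O(not submit_directive).
Premise 4, O(withhold_request → submit_directive), contraposes to O(not submit_directive → not withhold_request); with O(not submit_directive) we get O(not withhold_request).
The contrapositive of premise 6 (O(not reconcile_blueprint → withhold_request)) is O(not withhold_request → reconcile_blueprint), and O(not withhold_request) is already established, so O(reconcile_blueprint).
So O(reconcile_blueprint) holds — reconcile_blueprint is obligatory. None of the other listed options is made obligatory by any chain of premises.

reconcile_blueprint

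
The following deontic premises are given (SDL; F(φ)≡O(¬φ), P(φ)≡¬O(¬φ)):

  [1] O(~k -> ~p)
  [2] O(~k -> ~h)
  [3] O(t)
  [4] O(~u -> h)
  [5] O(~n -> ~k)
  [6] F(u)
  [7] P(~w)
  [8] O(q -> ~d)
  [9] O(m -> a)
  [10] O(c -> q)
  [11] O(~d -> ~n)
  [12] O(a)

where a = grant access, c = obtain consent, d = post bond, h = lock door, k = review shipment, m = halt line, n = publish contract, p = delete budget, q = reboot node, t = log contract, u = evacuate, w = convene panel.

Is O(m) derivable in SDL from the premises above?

No

Premise 9 is O(m -> a); even if O(a) held, inferring O(m) would be affirming the consequent — invalid.
No other premise forces O(m). An ideal world satisfying every premise can still have m false, so O(m) is not derivable.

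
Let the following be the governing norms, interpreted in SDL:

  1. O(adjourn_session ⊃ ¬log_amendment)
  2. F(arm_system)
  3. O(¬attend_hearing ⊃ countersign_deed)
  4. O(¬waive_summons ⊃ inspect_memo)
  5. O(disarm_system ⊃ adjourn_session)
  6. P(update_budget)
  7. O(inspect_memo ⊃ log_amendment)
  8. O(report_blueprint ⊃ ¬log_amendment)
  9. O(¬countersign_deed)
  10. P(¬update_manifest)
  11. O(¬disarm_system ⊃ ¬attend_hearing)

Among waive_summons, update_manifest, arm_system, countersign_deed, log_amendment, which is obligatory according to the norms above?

Premise 9 states O(¬countersign_deed) outright.
Premise 3 is O(¬attend_hearing ⊃ countersign_deed); contrapositively O(¬countersign_deed ⊃ attend_hearing). Since O(¬countersign_deed) holds, K gives O(attend_hearing).
The contrapositive of premise 11 (O(¬disarm_system ⊃ ¬attend_hearing)) is O(attend_hearing ⊃ disarm_system), and O(attend_hearing) is already established, so O(disarm_system).
From O(disarm_system) and premise 5, O(disarm_system ⊃ adjourn_session), we obtain O(adjourn_session).
Premise 1 is O(adjourn_session ⊃ ¬log_amendment); since O(adjourn_session), deontic closure gives O(¬log_amendment).
Premise 7, O(inspect_memo ⊃ log_amendment), contraposes to O(¬log_amendment ⊃ ¬inspect_memo); with O(¬log_amendment) we get O(¬inspect_memo).
Premise 4 is O(¬waive_summons ⊃ inspect_memo); contrapositively O(¬inspect_memo ⊃ waive_summons). Since O(¬inspect_memo) holds, K gives O(waive_summons).
So O(waive_summons) holds — waive_summons is obligatory. None of the other listed options is made obligatory by any chain of premises.

waive_summons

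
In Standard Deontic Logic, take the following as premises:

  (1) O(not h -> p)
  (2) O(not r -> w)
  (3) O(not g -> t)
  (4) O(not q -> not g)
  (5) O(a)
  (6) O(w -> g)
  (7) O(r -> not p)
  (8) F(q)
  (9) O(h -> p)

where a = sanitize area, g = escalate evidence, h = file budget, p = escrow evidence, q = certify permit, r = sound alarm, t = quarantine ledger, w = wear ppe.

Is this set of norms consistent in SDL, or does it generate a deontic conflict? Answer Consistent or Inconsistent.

Inconsistent

Premises 1 and 9 are O(not h -> p) and O(h -> p); every ideal world satisfies not h or h, so in either case p holds — hence O(p).
Premise 7, O(r -> not p), contraposes to O(p -> not r); with O(p) we get O(not r).
Premise 2 is O(not r -> w); since O(not r), deontic closure gives O(w).
From O(w) and premise 6, O(w -> g), we obtain O(g).
Premise 4, O(not q -> not g), contraposes to O(g -> q); with O(g) we get O(q).
Yet premise 8 is F(q), i.e. O(not q).
We now have both O(q) and O(not q) — q is simultaneously obligatory and forbidden, violating the D-axiom.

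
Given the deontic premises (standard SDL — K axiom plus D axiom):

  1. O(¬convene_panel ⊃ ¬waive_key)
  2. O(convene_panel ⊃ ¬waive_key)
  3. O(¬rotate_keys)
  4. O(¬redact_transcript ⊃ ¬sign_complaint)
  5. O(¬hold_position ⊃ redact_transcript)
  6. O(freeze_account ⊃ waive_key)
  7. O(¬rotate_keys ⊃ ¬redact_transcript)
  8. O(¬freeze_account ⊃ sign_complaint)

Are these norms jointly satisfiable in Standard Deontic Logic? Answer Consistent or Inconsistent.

Inconsistent

By case analysis on convene_panel: premise 2 gives O(convene_panel ⊃ ¬waive_key) and premise 1 gives O(¬convene_panel ⊃ ¬waive_key), so O(¬waive_key) either way.
Premise 6, O(freeze_account ⊃ waive_key), contraposes to O(¬waive_key ⊃ ¬freeze_account); with O(¬waive_key) we get O(¬freeze_account).
Premise 8 is O(¬freeze_account ⊃ sign_complaint); since O(¬freeze_account), deontic closure gives O(sign_complaint).
Premise 4 is O(¬redact_transcript ⊃ ¬sign_complaint); contrapositively O(sign_complaint ⊃ redact_transcript). Since O(sign_complaint) holds, K gives O(redact_transcript).
The contrapositive of premise 7 (O(¬rotate_keys ⊃ ¬redact_transcript)) is O(redact_transcript ⊃ rotate_keys), and O(redact_transcript) is already established, so O(rotate_keys).
But premise 3 directly asserts O(¬rotate_keys).
We now have both O(rotate_keys) and O(¬rotate_keys) — rotate_keys is simultaneously obligatory and forbidden, violating the D-axiom.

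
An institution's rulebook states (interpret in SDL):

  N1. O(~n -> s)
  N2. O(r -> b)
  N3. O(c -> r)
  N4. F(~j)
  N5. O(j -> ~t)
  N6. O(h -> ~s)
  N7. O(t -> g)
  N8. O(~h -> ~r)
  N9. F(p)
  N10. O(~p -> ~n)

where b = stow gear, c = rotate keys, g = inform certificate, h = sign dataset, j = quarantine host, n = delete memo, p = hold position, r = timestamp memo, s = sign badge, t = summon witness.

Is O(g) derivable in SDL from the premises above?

No

Premise 7 is O(t -> g), but O(t) is not derivable from the premises, so it does not yield O(g).
No other premise forces O(g). An ideal world satisfying every premise can still have g false, so O(g) is not derivable.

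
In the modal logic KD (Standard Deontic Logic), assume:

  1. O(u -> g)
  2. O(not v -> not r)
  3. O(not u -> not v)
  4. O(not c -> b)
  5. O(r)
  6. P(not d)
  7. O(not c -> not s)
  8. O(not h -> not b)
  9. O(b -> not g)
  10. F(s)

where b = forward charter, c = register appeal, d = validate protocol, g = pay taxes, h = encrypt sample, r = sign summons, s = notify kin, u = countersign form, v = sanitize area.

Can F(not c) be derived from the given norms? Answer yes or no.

Yes

Premise 5 gives O(r).
The contrapositive of premise 2 (O(not v -> not r)) is O(r -> v), and O(r) is already established, so O(v).
Premise 3 is O(not u -> not v); contrapositively O(v -> u). Since O(v) holds, K gives O(u).
With premise 1, O(u -> g), the K-axiom yields O(g).
The contrapositive of premise 9 (O(b -> not g)) is O(g -> not b), and O(g) is already established, so O(not b).
Premise 4 is O(not c -> b); contrapositively O(not b -> c). Since O(not b) holds, K gives O(c).
Premises 6, 7, 8, 10 do not contribute to this derivation.
So O(c) holds, i.e. F(not c). The claim follows.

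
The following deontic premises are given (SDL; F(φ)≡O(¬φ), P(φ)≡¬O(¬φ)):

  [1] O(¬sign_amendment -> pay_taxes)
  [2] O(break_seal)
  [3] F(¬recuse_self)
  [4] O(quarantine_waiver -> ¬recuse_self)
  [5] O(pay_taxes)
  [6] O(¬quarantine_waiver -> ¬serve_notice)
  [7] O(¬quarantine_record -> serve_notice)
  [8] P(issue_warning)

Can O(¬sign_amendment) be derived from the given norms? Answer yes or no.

Premise 1 is O(¬sign_amendment -> pay_taxes); even if O(pay_taxes) held, inferring O(¬sign_amendment) would be affirming the consequent — invalid.
No other premise forces O(¬sign_amendment). An ideal world satisfying every premise can still have ¬sign_amendment false, so O(¬sign_amendment) is not derivable.

No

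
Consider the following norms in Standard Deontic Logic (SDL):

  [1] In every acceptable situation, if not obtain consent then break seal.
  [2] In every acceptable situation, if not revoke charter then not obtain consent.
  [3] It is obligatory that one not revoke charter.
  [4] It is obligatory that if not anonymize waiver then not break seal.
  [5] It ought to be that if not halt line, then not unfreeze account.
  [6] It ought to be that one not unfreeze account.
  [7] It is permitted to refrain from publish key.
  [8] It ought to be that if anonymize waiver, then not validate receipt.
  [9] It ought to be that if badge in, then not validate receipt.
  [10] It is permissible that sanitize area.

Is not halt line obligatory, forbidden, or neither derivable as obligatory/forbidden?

Premise 5 is O(¬halt_line → ¬unfreeze_account); even if O(¬unfreeze_account) held, inferring O(¬halt_line) would be affirming the consequent — invalid.
No premise or chain of K-axiom applications forces O(¬halt_line), and none forces O(halt_line). So ¬halt_line is neither obligatory nor forbidden under these norms.

Neither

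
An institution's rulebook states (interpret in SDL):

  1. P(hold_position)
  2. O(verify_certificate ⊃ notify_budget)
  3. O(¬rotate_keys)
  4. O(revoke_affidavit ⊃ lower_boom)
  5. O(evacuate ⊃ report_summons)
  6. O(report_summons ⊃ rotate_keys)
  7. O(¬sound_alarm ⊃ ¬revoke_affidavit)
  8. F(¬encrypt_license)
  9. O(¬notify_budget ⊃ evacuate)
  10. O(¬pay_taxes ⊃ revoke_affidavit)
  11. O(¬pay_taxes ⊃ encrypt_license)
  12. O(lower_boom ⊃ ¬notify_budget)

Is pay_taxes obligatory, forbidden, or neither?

From premise 3 we have O(¬rotate_keys).
Premise 6, O(report_summons ⊃ rotate_keys), contraposes to O(¬rotate_keys ⊃ ¬report_summons); with O(¬rotate_keys) we get O(¬report_summons).
Premise 5 is O(evacuate ⊃ report_summons); contrapositively O(¬report_summons ⊃ ¬evacuate). Since O(¬report_summons) holds, K gives O(¬evacuate).
Premise 9 is O(¬notify_budget ⊃ evacuate); contrapositively O(¬evacuate ⊃ notify_budget). Since O(¬evacuate) holds, K gives O(notify_budget).
Premise 12 is O(lower_boom ⊃ ¬notify_budget); contrapositively O(notify_budget ⊃ ¬lower_boom). Since O(notify_budget) holds, K gives O(¬lower_boom).
The contrapositive of premise 4 (O(revoke_affidavit ⊃ lower_boom)) is O(¬lower_boom ⊃ ¬revoke_affidavit), and O(¬lower_boom) is already established, so O(¬revoke_affidavit).
Premise 10, O(¬pay_taxes ⊃ revoke_affidavit), contraposes to O(¬revoke_affidavit ⊃ pay_taxes); with O(¬revoke_affidavit) we get O(pay_taxes).
Premises 1, 2, 7, 8, 11 do not contribute to this derivation.
Hence pay_taxes is obligatory.

Obligatory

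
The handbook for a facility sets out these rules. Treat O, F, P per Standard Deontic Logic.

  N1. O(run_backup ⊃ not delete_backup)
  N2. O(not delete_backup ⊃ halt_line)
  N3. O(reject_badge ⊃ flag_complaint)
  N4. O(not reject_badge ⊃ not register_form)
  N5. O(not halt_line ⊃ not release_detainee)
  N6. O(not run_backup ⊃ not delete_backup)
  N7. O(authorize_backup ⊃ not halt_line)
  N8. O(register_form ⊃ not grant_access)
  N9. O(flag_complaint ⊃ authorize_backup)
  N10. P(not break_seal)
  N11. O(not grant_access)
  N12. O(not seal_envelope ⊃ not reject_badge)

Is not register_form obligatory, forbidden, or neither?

By case analysis on run_backup: premise 1 gives O(run_backup ⊃ not delete_backup) and premise 6 gives O(not run_backup ⊃ not delete_backup), so O(not delete_backup) either way.
Premise 2 is O(not delete_backup ⊃ halt_line); since O(not delete_backup), deontic closure gives O(halt_line).
The contrapositive of premise 7 (O(authorize_backup ⊃ not halt_line)) is O(halt_line ⊃ not authorize_backup), and O(halt_line) is already established, so O(not authorize_backup).
Premise 9, O(flag_complaint ⊃ authorize_backup), contraposes to O(not authorize_backup ⊃ not flag_complaint); with O(not authorize_backup) we get O(not flag_complaint).
The contrapositive of premise 3 (O(reject_badge ⊃ flag_complaint)) is O(not flag_complaint ⊃ not reject_badge), and O(not flag_complaint) is already established, so O(not reject_badge).
With premise 4, O(not reject_badge ⊃ not register_form), the K-axiom yields O(not register_form).
Premises 5, 8, 10, 11, 12 do not contribute to this derivation.
Hence not register_form is obligatory.

Obligatory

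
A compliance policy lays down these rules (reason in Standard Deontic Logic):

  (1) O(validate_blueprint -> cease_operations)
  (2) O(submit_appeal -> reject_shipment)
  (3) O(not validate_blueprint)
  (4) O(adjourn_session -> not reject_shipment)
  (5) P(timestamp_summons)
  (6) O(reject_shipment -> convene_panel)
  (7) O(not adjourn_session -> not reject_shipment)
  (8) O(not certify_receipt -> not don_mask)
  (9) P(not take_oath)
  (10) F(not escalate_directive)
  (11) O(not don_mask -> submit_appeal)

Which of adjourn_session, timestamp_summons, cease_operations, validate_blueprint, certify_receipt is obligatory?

certify_receipt

Premises 4 and 7 are O(adjourn_session -> not reject_shipment) and O(not adjourn_session -> not reject_shipment); every ideal world satisfies adjourn_session or not adjourn_session, so in either case not reject_shipment holds — hence O(not reject_shipment).
The contrapositive of premise 2 (O(submit_appeal -> reject_shipment)) is O(not reject_shipment -> not submit_appeal), and O(not reject_shipment) is already established, so O(not submit_appeal).
Premise 11 is O(not don_mask -> submit_appeal); contrapositively O(not submit_appeal -> don_mask). Since O(not submit_appeal) holds, K gives O(don_mask).
The contrapositive of premise 8 (O(not certify_receipt -> not don_mask)) is O(don_mask -> certify_receipt), and O(don_mask) is already established, so O(certify_receipt).
So O(certify_receipt) holds — certify_receipt is obligatory. None of the other listed options is made obligatory by any chain of premises.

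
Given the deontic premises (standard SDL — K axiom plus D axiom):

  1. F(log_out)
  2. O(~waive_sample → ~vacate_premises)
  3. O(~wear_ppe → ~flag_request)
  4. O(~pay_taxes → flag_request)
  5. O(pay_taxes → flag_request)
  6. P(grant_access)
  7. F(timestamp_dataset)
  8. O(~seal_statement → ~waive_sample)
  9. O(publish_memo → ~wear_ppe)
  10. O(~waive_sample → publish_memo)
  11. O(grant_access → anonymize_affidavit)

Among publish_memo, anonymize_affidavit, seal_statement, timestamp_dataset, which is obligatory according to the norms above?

seal_statement

Premises 5 and 4 cover both cases: O(pay_taxes → flag_request) and O(~pay_taxes → flag_request). Since pay_taxes ∨ ~pay_taxes is a tautology, O(flag_request) follows.
Premise 3 is O(~wear_ppe → ~flag_request); contrapositively O(flag_request → wear_ppe). Since O(flag_request) holds, K gives O(wear_ppe).
Premise 9, O(publish_memo → ~wear_ppe), contraposes to O(wear_ppe → ~publish_memo); with O(wear_ppe) we get O(~publish_memo).
Premise 10, O(~waive_sample → publish_memo), contraposes to O(~publish_memo → waive_sample); with O(~publish_memo) we get O(waive_sample).
Premise 8 is O(~seal_statement → ~waive_sample); contrapositively O(waive_sample → seal_statement). Since O(waive_sample) holds, K gives O(seal_statement).
So O(seal_statement) holds — seal_statement is obligatory. None of the other listed options is made obligatory by any chain of premises.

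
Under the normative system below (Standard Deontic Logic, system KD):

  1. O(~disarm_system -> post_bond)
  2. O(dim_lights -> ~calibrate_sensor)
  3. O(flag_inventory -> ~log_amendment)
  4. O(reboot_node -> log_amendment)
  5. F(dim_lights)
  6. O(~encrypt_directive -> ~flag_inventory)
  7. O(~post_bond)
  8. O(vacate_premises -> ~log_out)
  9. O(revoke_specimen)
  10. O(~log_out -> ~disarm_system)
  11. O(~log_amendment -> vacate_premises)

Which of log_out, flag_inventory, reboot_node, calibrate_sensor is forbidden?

From premise 7 we have O(~post_bond).
Premise 1, O(~disarm_system -> post_bond), contraposes to O(~post_bond -> disarm_system); with O(~post_bond) we get O(disarm_system).
Premise 10, O(~log_out -> ~disarm_system), contraposes to O(disarm_system -> log_out); with O(disarm_system) we get O(log_out).
Premise 8, O(vacate_premises -> ~log_out), contraposes to O(log_out -> ~vacate_premises); with O(log_out) we get O(~vacate_premises).
Premise 11, O(~log_amendment -> vacate_premises), contraposes to O(~vacate_premises -> log_amendment); with O(~vacate_premises) we get O(log_amendment).
The contrapositive of premise 3 (O(flag_inventory -> ~log_amendment)) is O(log_amendment -> ~flag_inventory), and O(log_amendment) is already established, so O(~flag_inventory).
So O(~flag_inventory) holds, i.e. flag_inventory is forbidden. None of the other listed options is forbidden under the premises.

flag_inventory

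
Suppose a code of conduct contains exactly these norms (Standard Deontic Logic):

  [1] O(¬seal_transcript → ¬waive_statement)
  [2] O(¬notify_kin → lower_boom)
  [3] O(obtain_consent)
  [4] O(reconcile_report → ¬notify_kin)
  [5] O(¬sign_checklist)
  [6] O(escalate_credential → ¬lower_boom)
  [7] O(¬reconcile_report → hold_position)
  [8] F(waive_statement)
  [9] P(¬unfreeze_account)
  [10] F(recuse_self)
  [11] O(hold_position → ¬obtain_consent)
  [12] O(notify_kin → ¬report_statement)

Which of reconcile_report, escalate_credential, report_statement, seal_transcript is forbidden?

From premise 3 we have O(obtain_consent).
The contrapositive of premise 11 (O(hold_position → ¬obtain_consent)) is O(obtain_consent → ¬hold_position), and O(obtain_consent) is already established, so O(¬hold_position).
Premise 7, O(¬reconcile_report → hold_position), contraposes to O(¬hold_position → reconcile_report); with O(¬hold_position) we get O(reconcile_report).
With premise 4, O(reconcile_report → ¬notify_kin), the K-axiom yields O(¬notify_kin).
With premise 2, O(¬notify_kin → lower_boom), the K-axiom yields O(lower_boom).
Premise 6 is O(escalate_credential → ¬lower_boom); contrapositively O(lower_boom → ¬escalate_credential). Since O(lower_boom) holds, K gives O(¬escalate_credential).
So O(¬escalate_credential) holds, i.e. escalate_credential is forbidden. None of the other listed options is forbidden under the premises.

escalate_credential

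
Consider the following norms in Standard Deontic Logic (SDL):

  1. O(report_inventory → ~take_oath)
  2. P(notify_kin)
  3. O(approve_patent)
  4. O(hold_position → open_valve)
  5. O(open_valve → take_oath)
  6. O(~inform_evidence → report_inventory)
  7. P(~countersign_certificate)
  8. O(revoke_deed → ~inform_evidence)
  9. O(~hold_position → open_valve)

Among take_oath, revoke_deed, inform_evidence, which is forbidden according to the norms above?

Premises 9 and 4 cover both cases: O(~hold_position → open_valve) and O(hold_position → open_valve). Since ~hold_position ∨ hold_position is a tautology, O(open_valve) follows.
From O(open_valve) and premise 5, O(open_valve → take_oath), we obtain O(take_oath).
Premise 1, O(report_inventory → ~take_oath), contraposes to O(take_oath → ~report_inventory); with O(take_oath) we get O(~report_inventory).
Premise 6, O(~inform_evidence → report_inventory), contraposes to O(~report_inventory → inform_evidence); with O(~report_inventory) we get O(inform_evidence).
Premise 8 is O(revoke_deed → ~inform_evidence); contrapositively O(inform_evidence → ~revoke_deed). Since O(inform_evidence) holds, K gives O(~revoke_deed).
So O(~revoke_deed) holds, i.e. revoke_deed is forbidden. None of the other listed options is forbidden under the premises.

revoke_deed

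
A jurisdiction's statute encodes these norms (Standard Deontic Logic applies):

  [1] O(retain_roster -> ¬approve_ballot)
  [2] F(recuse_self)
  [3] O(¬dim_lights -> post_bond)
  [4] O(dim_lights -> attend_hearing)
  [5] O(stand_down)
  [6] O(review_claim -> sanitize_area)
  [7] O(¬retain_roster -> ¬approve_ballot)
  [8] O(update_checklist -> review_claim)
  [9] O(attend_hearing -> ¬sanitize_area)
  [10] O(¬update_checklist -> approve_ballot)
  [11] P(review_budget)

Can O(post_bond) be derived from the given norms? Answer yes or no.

By case analysis on ¬retain_roster: premise 7 gives O(¬retain_roster -> ¬approve_ballot) and premise 1 gives O(retain_roster -> ¬approve_ballot), so O(¬approve_ballot) either way.
Premise 10 is O(¬update_checklist -> approve_ballot); contrapositively O(¬approve_ballot -> update_checklist). Since O(¬approve_ballot) holds, K gives O(update_checklist).
With premise 8, O(update_checklist -> review_claim), the K-axiom yields O(review_claim).
Applying K to premise 6 (O(review_claim -> sanitize_area)) and O(review_claim) yields O(sanitize_area).
The contrapositive of premise 9 (O(attend_hearing -> ¬sanitize_area)) is O(sanitize_area -> ¬attend_hearing), and O(sanitize_area) is already established, so O(¬attend_hearing).
Premise 4 is O(dim_lights -> attend_hearing); contrapositively O(¬attend_hearing -> ¬dim_lights). Since O(¬attend_hearing) holds, K gives O(¬dim_lights).
Applying K to premise 3 (O(¬dim_lights -> post_bond)) and O(¬dim_lights) yields O(post_bond).
Premises 2, 5, 11 do not contribute to this derivation.
So O(post_bond) follows.

Yes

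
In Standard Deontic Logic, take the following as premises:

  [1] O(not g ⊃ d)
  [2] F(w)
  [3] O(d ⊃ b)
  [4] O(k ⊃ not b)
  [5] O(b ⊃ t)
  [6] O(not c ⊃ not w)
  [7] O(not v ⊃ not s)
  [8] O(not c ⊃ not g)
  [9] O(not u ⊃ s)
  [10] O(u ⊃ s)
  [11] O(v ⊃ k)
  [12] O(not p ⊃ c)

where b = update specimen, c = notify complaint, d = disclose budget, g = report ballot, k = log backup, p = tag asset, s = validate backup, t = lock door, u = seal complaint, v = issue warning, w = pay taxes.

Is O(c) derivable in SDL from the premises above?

By case analysis on not u: premise 9 gives O(not u ⊃ s) and premise 10 gives O(u ⊃ s), so O(s) either way.
Premise 7, O(not v ⊃ not s), contraposes to O(s ⊃ v); with O(s) we get O(v).
From O(v) and premise 11, O(v ⊃ k), we obtain O(k).
With premise 4, O(k ⊃ not b), the K-axiom yields O(not b).
The contrapositive of premise 3 (O(d ⊃ b)) is O(not b ⊃ not d), and O(not b) is already established, so O(not d).
Premise 1 is O(not g ⊃ d); contrapositively O(not d ⊃ g). Since O(not d) holds, K gives O(g).
Premise 8 is O(not c ⊃ not g); contrapositively O(g ⊃ c). Since O(g) holds, K gives O(c).
Premises 2, 5, 6, 12 do not contribute to this derivation.
So O(c) follows.

Yes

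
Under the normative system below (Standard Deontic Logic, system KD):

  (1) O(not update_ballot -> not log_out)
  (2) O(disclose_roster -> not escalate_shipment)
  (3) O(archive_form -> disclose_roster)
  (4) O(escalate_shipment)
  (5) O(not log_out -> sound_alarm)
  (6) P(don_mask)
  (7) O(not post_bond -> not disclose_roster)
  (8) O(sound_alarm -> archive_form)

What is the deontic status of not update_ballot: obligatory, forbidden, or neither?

Forbidden

Premise 4 gives O(escalate_shipment).
The contrapositive of premise 2 (O(disclose_roster -> not escalate_shipment)) is O(escalate_shipment -> not disclose_roster), and O(escalate_shipment) is already established, so O(not disclose_roster).
Premise 3, O(archive_form -> disclose_roster), contraposes to O(not disclose_roster -> not archive_form); with O(not disclose_roster) we get O(not archive_form).
Premise 8, O(sound_alarm -> archive_form), contraposes to O(not archive_form -> not sound_alarm); with O(not archive_form) we get O(not sound_alarm).
The contrapositive of premise 5 (O(not log_out -> sound_alarm)) is O(not sound_alarm -> log_out), and O(not sound_alarm) is already established, so O(log_out).
Premise 1 is O(not update_ballot -> not log_out); contrapositively O(log_out -> update_ballot). Since O(log_out) holds, K gives O(update_ballot).
Premises 6, 7 do not contribute to this derivation.
Thus O(update_ballot), which is F(not update_ballot): not update_ballot is forbidden.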